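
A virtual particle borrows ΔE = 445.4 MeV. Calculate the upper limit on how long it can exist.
7.389 × 10^-25 s

Using the energy-time uncertainty principle:
ΔEΔt ≥ ℏ/2

For a virtual particle borrowing energy ΔE, the maximum lifetime is:
Δt_max = ℏ/(2ΔE)

Converting energy:
ΔE = 445.4 MeV = 7.136e-11 J

Δt_max = (1.055e-34 J·s) / (2 × 7.136e-11 J)
Δt_max = 7.389e-25 s = 7.389 × 10^-25 s

Virtual particles with higher borrowed energy exist for shorter times.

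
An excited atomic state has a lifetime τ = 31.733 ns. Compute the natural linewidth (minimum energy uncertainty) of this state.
10.371 neV

Using the energy-time uncertainty principle:
ΔEΔt ≥ ℏ/2

The lifetime τ represents the time uncertainty Δt.
The natural linewidth (minimum energy uncertainty) is:

ΔE = ℏ/(2τ)
ΔE = (1.055e-34 J·s) / (2 × 3.173e-08 s)
ΔE = 1.662e-27 J = 10.371 neV

This natural linewidth limits the precision of spectroscopic measurements.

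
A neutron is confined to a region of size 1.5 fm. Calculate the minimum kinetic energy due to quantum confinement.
2.302 MeV

Using the uncertainty principle:

1. Position uncertainty: Δx ≈ 1.500e-15 m
2. Minimum momentum uncertainty: Δp = ℏ/(2Δx) = 3.515e-20 kg·m/s
3. Minimum kinetic energy:
   KE = (Δp)²/(2m) = (3.515e-20)²/(2 × 1.675e-27 kg)
   KE = 3.689e-13 J = 2.302 MeV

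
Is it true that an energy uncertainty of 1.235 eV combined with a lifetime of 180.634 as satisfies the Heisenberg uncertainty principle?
No, it violates the uncertainty relation.

Calculate the product ΔEΔt:
ΔE = 1.235 eV = 1.979e-19 J
ΔEΔt = (1.979e-19 J) × (1.806e-16 s)
ΔEΔt = 3.574e-35 J·s

Compare to the minimum allowed value ℏ/2:
ℏ/2 = 5.273e-35 J·s

Since ΔEΔt = 3.574e-35 J·s < 5.273e-35 J·s = ℏ/2,
this violates the uncertainty relation.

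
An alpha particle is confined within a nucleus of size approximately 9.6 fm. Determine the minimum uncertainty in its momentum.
5.493 × 10^-21 kg·m/s

Using the Heisenberg uncertainty principle:
ΔxΔp ≥ ℏ/2

With Δx ≈ L = 9.600e-15 m (the confinement size):
Δp_min = ℏ/(2Δx)
Δp_min = (1.055e-34 J·s) / (2 × 9.600e-15 m)
Δp_min = 5.493e-21 kg·m/s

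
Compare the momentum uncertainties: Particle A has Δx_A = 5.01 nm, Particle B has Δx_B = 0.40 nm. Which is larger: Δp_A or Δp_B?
Particle B has the larger minimum momentum uncertainty, by a factor of 12.52.

For each particle, the minimum momentum uncertainty is Δp_min = ℏ/(2Δx):

Particle A: Δp_A = ℏ/(2×5.010e-09 m) = 1.052e-26 kg·m/s
Particle B: Δp_B = ℏ/(2×4.000e-10 m) = 1.318e-25 kg·m/s

Ratio: Δp_B/Δp_A = 12.52

Since Δp_min ∝ 1/Δx, the particle with smaller position uncertainty (B) has larger momentum uncertainty.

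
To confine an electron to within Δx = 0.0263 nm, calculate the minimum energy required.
13.771 eV

Localizing a particle requires giving it sufficient momentum uncertainty:

1. From uncertainty principle: Δp ≥ ℏ/(2Δx)
   Δp_min = (1.055e-34 J·s) / (2 × 2.630e-11 m)
   Δp_min = 2.005e-24 kg·m/s

2. This momentum uncertainty corresponds to kinetic energy:
   KE ≈ (Δp)²/(2m) = (2.005e-24)²/(2 × 9.109e-31 kg)
   KE = 2.206e-18 J = 13.771 eV

Tighter localization requires more energy.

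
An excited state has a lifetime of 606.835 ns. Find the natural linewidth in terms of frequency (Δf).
131.135 kHz

Using the energy-time uncertainty principle and E = hf:
ΔEΔt ≥ ℏ/2
hΔf·Δt ≥ ℏ/2

The minimum frequency uncertainty is:
Δf = ℏ/(2hτ) = 1/(4πτ)
Δf = 1/(4π × 6.068e-07 s)
Δf = 1.311e+05 Hz = 131.135 kHz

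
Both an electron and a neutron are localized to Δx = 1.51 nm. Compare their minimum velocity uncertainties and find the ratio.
The electron has the larger minimum velocity uncertainty, by a ratio of 1838.7.

For both particles, Δp_min = ℏ/(2Δx) = 3.492e-26 kg·m/s (same for both).

The velocity uncertainty is Δv = Δp/m:
- electron: Δv = 3.492e-26 / 9.109e-31 = 3.833e+04 m/s = 38.334 km/s
- neutron: Δv = 3.492e-26 / 1.675e-27 = 2.085e+01 m/s = 20.848 m/s

Ratio: 3.833e+04 / 2.085e+01 = 1838.7

The lighter particle has larger velocity uncertainty because Δv ∝ 1/m.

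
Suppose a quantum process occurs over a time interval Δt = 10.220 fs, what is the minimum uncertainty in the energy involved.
32.202 meV

Using the energy-time uncertainty principle:
ΔEΔt ≥ ℏ/2

The minimum uncertainty in energy is:
ΔE_min = ℏ/(2Δt)
ΔE_min = (1.055e-34 J·s) / (2 × 1.022e-14 s)
ΔE_min = 5.159e-21 J = 32.202 meV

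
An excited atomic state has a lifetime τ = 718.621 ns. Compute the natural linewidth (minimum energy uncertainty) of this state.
457.969 peV

Using the energy-time uncertainty principle:
ΔEΔt ≥ ℏ/2

The lifetime τ represents the time uncertainty Δt.
The natural linewidth (minimum energy uncertainty) is:

ΔE = ℏ/(2τ)
ΔE = (1.055e-34 J·s) / (2 × 7.186e-07 s)
ΔE = 7.337e-29 J = 457.969 peV

This natural linewidth limits the precision of spectroscopic measurements.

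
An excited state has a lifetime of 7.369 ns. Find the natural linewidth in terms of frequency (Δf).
10.799 MHz

Using the energy-time uncertainty principle and E = hf:
ΔEΔt ≥ ℏ/2
hΔf·Δt ≥ ℏ/2

The minimum frequency uncertainty is:
Δf = ℏ/(2hτ) = 1/(4πτ)
Δf = 1/(4π × 7.369e-09 s)
Δf = 1.080e+07 Hz = 10.799 MHz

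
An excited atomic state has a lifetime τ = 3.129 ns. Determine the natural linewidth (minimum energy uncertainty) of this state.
105.179 neV

Using the energy-time uncertainty principle:
ΔEΔt ≥ ℏ/2

The lifetime τ represents the time uncertainty Δt.
The natural linewidth (minimum energy uncertainty) is:

ΔE = ℏ/(2τ)
ΔE = (1.055e-34 J·s) / (2 × 3.129e-09 s)
ΔE = 1.685e-26 J = 105.179 neV

This natural linewidth limits the precision of spectroscopic measurements.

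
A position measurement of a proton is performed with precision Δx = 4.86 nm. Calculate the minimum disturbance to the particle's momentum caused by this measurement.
1.085 × 10^-26 kg·m/s

The uncertainty principle implies that measuring position disturbs momentum:
ΔxΔp ≥ ℏ/2

When we measure position with precision Δx, we necessarily introduce a momentum uncertainty:
Δp ≥ ℏ/(2Δx)
Δp_min = (1.055e-34 J·s) / (2 × 4.860e-09 m)
Δp_min = 1.085e-26 kg·m/s

The more precisely we measure position, the greater the momentum disturbance.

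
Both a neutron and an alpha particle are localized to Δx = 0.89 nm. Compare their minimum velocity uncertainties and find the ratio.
The neutron has the larger minimum velocity uncertainty, by a ratio of 4.0.

For both particles, Δp_min = ℏ/(2Δx) = 5.925e-26 kg·m/s (same for both).

The velocity uncertainty is Δv = Δp/m:
- neutron: Δv = 5.925e-26 / 1.675e-27 = 3.537e+01 m/s = 35.372 m/s
- alpha particle: Δv = 5.925e-26 / 6.645e-27 = 8.916e+00 m/s = 8.916 m/s

Ratio: 3.537e+01 / 8.916e+00 = 4.0

The lighter particle has larger velocity uncertainty because Δv ∝ 1/m.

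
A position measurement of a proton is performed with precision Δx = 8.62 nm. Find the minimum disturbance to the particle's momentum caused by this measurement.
6.117 × 10^-27 kg·m/s

The uncertainty principle implies that measuring position disturbs momentum:
ΔxΔp ≥ ℏ/2

When we measure position with precision Δx, we necessarily introduce a momentum uncertainty:
Δp ≥ ℏ/(2Δx)
Δp_min = (1.055e-34 J·s) / (2 × 8.620e-09 m)
Δp_min = 6.117e-27 kg·m/s

The more precisely we measure position, the greater the momentum disturbance.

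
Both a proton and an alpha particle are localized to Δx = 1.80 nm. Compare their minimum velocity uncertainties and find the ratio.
The proton has the larger minimum velocity uncertainty, by a ratio of 4.0.

For both particles, Δp_min = ℏ/(2Δx) = 2.929e-26 kg·m/s (same for both).

The velocity uncertainty is Δv = Δp/m:
- proton: Δv = 2.929e-26 / 1.673e-27 = 1.751e+01 m/s = 17.514 m/s
- alpha particle: Δv = 2.929e-26 / 6.645e-27 = 4.409e+00 m/s = 4.409 m/s

Ratio: 1.751e+01 / 4.409e+00 = 4.0

The lighter particle has larger velocity uncertainty because Δv ∝ 1/m.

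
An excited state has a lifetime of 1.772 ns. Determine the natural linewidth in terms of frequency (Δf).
44.908 MHz

Using the energy-time uncertainty principle and E = hf:
ΔEΔt ≥ ℏ/2
hΔf·Δt ≥ ℏ/2

The minimum frequency uncertainty is:
Δf = ℏ/(2hτ) = 1/(4πτ)
Δf = 1/(4π × 1.772e-09 s)
Δf = 4.491e+07 Hz = 44.908 MHz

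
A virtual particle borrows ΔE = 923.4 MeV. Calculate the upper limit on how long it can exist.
3.564 × 10^-25 s

Using the energy-time uncertainty principle:
ΔEΔt ≥ ℏ/2

For a virtual particle borrowing energy ΔE, the maximum lifetime is:
Δt_max = ℏ/(2ΔE)

Converting energy:
ΔE = 923.4 MeV = 1.479e-10 J

Δt_max = (1.055e-34 J·s) / (2 × 1.479e-10 J)
Δt_max = 3.564e-25 s = 3.564 × 10^-25 s

Virtual particles with higher borrowed energy exist for shorter times.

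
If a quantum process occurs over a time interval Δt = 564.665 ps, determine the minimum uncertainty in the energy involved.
582.834 neV

Using the energy-time uncertainty principle:
ΔEΔt ≥ ℏ/2

The minimum uncertainty in energy is:
ΔE_min = ℏ/(2Δt)
ΔE_min = (1.055e-34 J·s) / (2 × 5.647e-10 s)
ΔE_min = 9.338e-26 J = 582.834 neV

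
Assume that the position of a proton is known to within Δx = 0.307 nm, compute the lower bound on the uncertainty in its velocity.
102.686 m/s

Using the Heisenberg uncertainty principle and Δp = mΔv:
ΔxΔp ≥ ℏ/2
Δx(mΔv) ≥ ℏ/2

The minimum uncertainty in velocity is:
Δv_min = ℏ/(2mΔx)
Δv_min = (1.055e-34 J·s) / (2 × 1.673e-27 kg × 3.070e-10 m)
Δv_min = 1.027e+02 m/s = 102.686 m/s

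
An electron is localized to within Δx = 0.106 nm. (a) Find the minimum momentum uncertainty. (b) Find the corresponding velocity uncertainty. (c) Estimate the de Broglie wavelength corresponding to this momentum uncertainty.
(a) Δp_min = 4.974 × 10^-25 kg·m/s
(b) Δv_min = 546.074 km/s
(c) λ_dB = 1.332 nm

Step-by-step:

(a) From the uncertainty principle:
Δp_min = ℏ/(2Δx) = (1.055e-34 J·s)/(2 × 1.060e-10 m) = 4.974e-25 kg·m/s

(b) The velocity uncertainty:
Δv = Δp/m = (4.974e-25 kg·m/s)/(9.109e-31 kg) = 5.461e+05 m/s = 546.074 km/s

(c) The de Broglie wavelength for this momentum:
λ = h/p = (6.626e-34 J·s)/(4.974e-25 kg·m/s) = 1.332e-09 m = 1.332 nm

Note: The de Broglie wavelength is comparable to the localization size, as expected from wave-particle duality.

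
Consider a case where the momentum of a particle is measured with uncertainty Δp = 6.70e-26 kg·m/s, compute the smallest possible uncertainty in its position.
786.994 pm

Using the Heisenberg uncertainty principle:
ΔxΔp ≥ ℏ/2

The minimum uncertainty in position is:
Δx_min = ℏ/(2Δp)
Δx_min = (1.055e-34 J·s) / (2 × 6.700e-26 kg·m/s)
Δx_min = 7.870e-10 m = 786.994 pm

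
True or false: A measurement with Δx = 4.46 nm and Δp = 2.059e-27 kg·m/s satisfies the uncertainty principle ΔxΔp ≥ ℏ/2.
No, it violates the uncertainty principle (impossible measurement).

Calculate the product ΔxΔp:
ΔxΔp = (4.460e-09 m) × (2.059e-27 kg·m/s)
ΔxΔp = 9.183e-36 J·s

Compare to the minimum allowed value ℏ/2:
ℏ/2 = 5.273e-35 J·s

Since ΔxΔp = 9.183e-36 J·s < 5.273e-35 J·s = ℏ/2,
the measurement violates the uncertainty principle.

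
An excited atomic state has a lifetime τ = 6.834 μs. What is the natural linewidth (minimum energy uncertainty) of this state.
48.157 peV

Using the energy-time uncertainty principle:
ΔEΔt ≥ ℏ/2

The lifetime τ represents the time uncertainty Δt.
The natural linewidth (minimum energy uncertainty) is:

ΔE = ℏ/(2τ)
ΔE = (1.055e-34 J·s) / (2 × 6.834e-06 s)
ΔE = 7.716e-30 J = 48.157 peV

This natural linewidth limits the precision of spectroscopic measurements.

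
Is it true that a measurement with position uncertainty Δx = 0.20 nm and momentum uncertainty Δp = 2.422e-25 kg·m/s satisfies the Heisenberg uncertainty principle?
No, it violates the uncertainty principle (impossible measurement).

Calculate the product ΔxΔp:
ΔxΔp = (2.000e-10 m) × (2.422e-25 kg·m/s)
ΔxΔp = 4.844e-35 J·s

Compare to the minimum allowed value ℏ/2:
ℏ/2 = 5.273e-35 J·s

Since ΔxΔp = 4.844e-35 J·s < 5.273e-35 J·s = ℏ/2,
the measurement violates the uncertainty principle.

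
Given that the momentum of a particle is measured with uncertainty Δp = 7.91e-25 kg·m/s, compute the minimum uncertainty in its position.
66.661 pm

Using the Heisenberg uncertainty principle:
ΔxΔp ≥ ℏ/2

The minimum uncertainty in position is:
Δx_min = ℏ/(2Δp)
Δx_min = (1.055e-34 J·s) / (2 × 7.910e-25 kg·m/s)
Δx_min = 6.666e-11 m = 66.661 pm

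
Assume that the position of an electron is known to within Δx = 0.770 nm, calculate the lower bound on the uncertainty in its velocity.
75.174 km/s

Using the Heisenberg uncertainty principle and Δp = mΔv:
ΔxΔp ≥ ℏ/2
Δx(mΔv) ≥ ℏ/2

The minimum uncertainty in velocity is:
Δv_min = ℏ/(2mΔx)
Δv_min = (1.055e-34 J·s) / (2 × 9.109e-31 kg × 7.700e-10 m)
Δv_min = 7.517e+04 m/s = 75.174 km/s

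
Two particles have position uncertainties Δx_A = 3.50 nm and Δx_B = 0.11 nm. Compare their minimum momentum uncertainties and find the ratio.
Particle B has the larger minimum momentum uncertainty, by a factor of 31.82.

For each particle, the minimum momentum uncertainty is Δp_min = ℏ/(2Δx):

Particle A: Δp_A = ℏ/(2×3.500e-09 m) = 1.507e-26 kg·m/s
Particle B: Δp_B = ℏ/(2×1.100e-10 m) = 4.794e-25 kg·m/s

Ratio: Δp_B/Δp_A = 31.82

Since Δp_min ∝ 1/Δx, the particle with smaller position uncertainty (B) has larger momentum uncertainty.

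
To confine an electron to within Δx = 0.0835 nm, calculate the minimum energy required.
1.366 eV

Localizing a particle requires giving it sufficient momentum uncertainty:

1. From uncertainty principle: Δp ≥ ℏ/(2Δx)
   Δp_min = (1.055e-34 J·s) / (2 × 8.350e-11 m)
   Δp_min = 6.315e-25 kg·m/s

2. This momentum uncertainty corresponds to kinetic energy:
   KE ≈ (Δp)²/(2m) = (6.315e-25)²/(2 × 9.109e-31 kg)
   KE = 2.189e-19 J = 1.366 eV

Tighter localization requires more energy.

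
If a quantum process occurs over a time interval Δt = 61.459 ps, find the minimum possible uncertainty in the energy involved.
5.355 μeV

Using the energy-time uncertainty principle:
ΔEΔt ≥ ℏ/2

The minimum uncertainty in energy is:
ΔE_min = ℏ/(2Δt)
ΔE_min = (1.055e-34 J·s) / (2 × 6.146e-11 s)
ΔE_min = 8.579e-25 J = 5.355 μeV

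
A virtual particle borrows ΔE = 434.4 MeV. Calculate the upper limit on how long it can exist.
7.576 × 10^-25 s

Using the energy-time uncertainty principle:
ΔEΔt ≥ ℏ/2

For a virtual particle borrowing energy ΔE, the maximum lifetime is:
Δt_max = ℏ/(2ΔE)

Converting energy:
ΔE = 434.4 MeV = 6.960e-11 J

Δt_max = (1.055e-34 J·s) / (2 × 6.960e-11 J)
Δt_max = 7.576e-25 s = 7.576 × 10^-25 s

Virtual particles with higher borrowed energy exist for shorter times.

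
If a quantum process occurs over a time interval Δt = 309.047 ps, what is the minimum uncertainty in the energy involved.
1.065 μeV

Using the energy-time uncertainty principle:
ΔEΔt ≥ ℏ/2

The minimum uncertainty in energy is:
ΔE_min = ℏ/(2Δt)
ΔE_min = (1.055e-34 J·s) / (2 × 3.090e-10 s)
ΔE_min = 1.706e-25 J = 1.065 μeV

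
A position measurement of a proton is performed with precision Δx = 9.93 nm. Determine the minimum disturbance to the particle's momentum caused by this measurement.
5.310 × 10^-27 kg·m/s

The uncertainty principle implies that measuring position disturbs momentum:
ΔxΔp ≥ ℏ/2

When we measure position with precision Δx, we necessarily introduce a momentum uncertainty:
Δp ≥ ℏ/(2Δx)
Δp_min = (1.055e-34 J·s) / (2 × 9.930e-09 m)
Δp_min = 5.310e-27 kg·m/s

The more precisely we measure position, the greater the momentum disturbance.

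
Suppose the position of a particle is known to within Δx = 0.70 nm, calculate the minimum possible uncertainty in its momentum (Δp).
7.533 × 10^-26 kg·m/s

Using the Heisenberg uncertainty principle:
ΔxΔp ≥ ℏ/2

The minimum uncertainty in momentum is:
Δp_min = ℏ/(2Δx)
Δp_min = (1.055e-34 J·s) / (2 × 7.000e-10 m)
Δp_min = 7.533e-26 kg·m/s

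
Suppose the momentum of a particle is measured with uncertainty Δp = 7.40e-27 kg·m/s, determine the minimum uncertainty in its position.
7.125 nm

Using the Heisenberg uncertainty principle:
ΔxΔp ≥ ℏ/2

The minimum uncertainty in position is:
Δx_min = ℏ/(2Δp)
Δx_min = (1.055e-34 J·s) / (2 × 7.400e-27 kg·m/s)
Δx_min = 7.125e-09 m = 7.125 nm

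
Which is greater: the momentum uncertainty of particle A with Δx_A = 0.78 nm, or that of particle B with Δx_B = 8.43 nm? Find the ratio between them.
Particle A has the larger minimum momentum uncertainty, by a factor of 10.81.

For each particle, the minimum momentum uncertainty is Δp_min = ℏ/(2Δx):

Particle A: Δp_A = ℏ/(2×7.800e-10 m) = 6.760e-26 kg·m/s
Particle B: Δp_B = ℏ/(2×8.430e-09 m) = 6.255e-27 kg·m/s

Ratio: Δp_A/Δp_B = 10.81

Since Δp_min ∝ 1/Δx, the particle with smaller position uncertainty (A) has larger momentum uncertainty.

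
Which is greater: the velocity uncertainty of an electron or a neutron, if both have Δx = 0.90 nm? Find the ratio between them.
The electron has the larger minimum velocity uncertainty, by a ratio of 1838.7.

For both particles, Δp_min = ℏ/(2Δx) = 5.859e-26 kg·m/s (same for both).

The velocity uncertainty is Δv = Δp/m:
- electron: Δv = 5.859e-26 / 9.109e-31 = 6.432e+04 m/s = 64.315 km/s
- neutron: Δv = 5.859e-26 / 1.675e-27 = 3.498e+01 m/s = 34.979 m/s

Ratio: 6.432e+04 / 3.498e+01 = 1838.7

The lighter particle has larger velocity uncertainty because Δv ∝ 1/m.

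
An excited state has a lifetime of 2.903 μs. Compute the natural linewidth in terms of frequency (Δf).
27.412 kHz

Using the energy-time uncertainty principle and E = hf:
ΔEΔt ≥ ℏ/2
hΔf·Δt ≥ ℏ/2

The minimum frequency uncertainty is:
Δf = ℏ/(2hτ) = 1/(4πτ)
Δf = 1/(4π × 2.903e-06 s)
Δf = 2.741e+04 Hz = 27.412 kHz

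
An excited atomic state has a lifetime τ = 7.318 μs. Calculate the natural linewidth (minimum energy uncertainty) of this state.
44.972 peV

Using the energy-time uncertainty principle:
ΔEΔt ≥ ℏ/2

The lifetime τ represents the time uncertainty Δt.
The natural linewidth (minimum energy uncertainty) is:

ΔE = ℏ/(2τ)
ΔE = (1.055e-34 J·s) / (2 × 7.318e-06 s)
ΔE = 7.205e-30 J = 44.972 peV

This natural linewidth limits the precision of spectroscopic measurements.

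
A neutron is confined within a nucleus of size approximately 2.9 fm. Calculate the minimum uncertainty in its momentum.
1.818 × 10^-20 kg·m/s

Using the Heisenberg uncertainty principle:
ΔxΔp ≥ ℏ/2

With Δx ≈ L = 2.900e-15 m (the confinement size):
Δp_min = ℏ/(2Δx)
Δp_min = (1.055e-34 J·s) / (2 × 2.900e-15 m)
Δp_min = 1.818e-20 kg·m/s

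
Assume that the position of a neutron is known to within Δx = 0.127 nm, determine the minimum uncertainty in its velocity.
247.883 m/s

Using the Heisenberg uncertainty principle and Δp = mΔv:
ΔxΔp ≥ ℏ/2
Δx(mΔv) ≥ ℏ/2

The minimum uncertainty in velocity is:
Δv_min = ℏ/(2mΔx)
Δv_min = (1.055e-34 J·s) / (2 × 1.675e-27 kg × 1.270e-10 m)
Δv_min = 2.479e+02 m/s = 247.883 m/s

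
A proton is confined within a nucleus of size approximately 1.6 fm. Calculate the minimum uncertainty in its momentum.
3.296 × 10^-20 kg·m/s

Using the Heisenberg uncertainty principle:
ΔxΔp ≥ ℏ/2

With Δx ≈ L = 1.600e-15 m (the confinement size):
Δp_min = ℏ/(2Δx)
Δp_min = (1.055e-34 J·s) / (2 × 1.600e-15 m)
Δp_min = 3.296e-20 kg·m/s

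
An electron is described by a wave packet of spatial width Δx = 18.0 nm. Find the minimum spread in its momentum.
2.929 × 10^-27 kg·m/s

For a wave packet, the spatial width Δx and momentum spread Δp are related by the uncertainty principle:
ΔxΔp ≥ ℏ/2

The minimum momentum spread is:
Δp_min = ℏ/(2Δx)
Δp_min = (1.055e-34 J·s) / (2 × 1.800e-08 m)
Δp_min = 2.929e-27 kg·m/s

A wave packet cannot have both a well-defined position and well-defined momentum.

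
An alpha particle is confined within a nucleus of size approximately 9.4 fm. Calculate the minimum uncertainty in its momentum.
5.609 × 10^-21 kg·m/s

Using the Heisenberg uncertainty principle:
ΔxΔp ≥ ℏ/2

With Δx ≈ L = 9.400e-15 m (the confinement size):
Δp_min = ℏ/(2Δx)
Δp_min = (1.055e-34 J·s) / (2 × 9.400e-15 m)
Δp_min = 5.609e-21 kg·m/s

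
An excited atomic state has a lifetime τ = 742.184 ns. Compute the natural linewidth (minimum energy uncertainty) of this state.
443.429 peV

Using the energy-time uncertainty principle:
ΔEΔt ≥ ℏ/2

The lifetime τ represents the time uncertainty Δt.
The natural linewidth (minimum energy uncertainty) is:

ΔE = ℏ/(2τ)
ΔE = (1.055e-34 J·s) / (2 × 7.422e-07 s)
ΔE = 7.105e-29 J = 443.429 peV

This natural linewidth limits the precision of spectroscopic measurements.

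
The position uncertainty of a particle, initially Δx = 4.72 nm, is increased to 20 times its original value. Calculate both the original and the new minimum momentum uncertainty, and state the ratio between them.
Original Δp_min = 1.117 × 10^-26 kg·m/s; new Δp'_min = 5.586 × 10^-28 kg·m/s; ratio Δp'_min/Δp_min = 1/20.

From the uncertainty principle ΔxΔp ≥ ℏ/2, the minimum momentum uncertainty is Δp_min = ℏ/(2Δx).

Original (Δx = 4.72 nm = 4.720e-09 m):
Δp_min = (1.055e-34 J·s)/(2 × 4.720e-09 m) = 1.117e-26 kg·m/s

When Δx → 20Δx:
Δp'_min = ℏ/(2 × 20Δx) = (1/20) × ℏ/(2Δx) = (1/20) × Δp_min
Δp'_min = 1/20 × 1.117e-26 kg·m/s = 5.586e-28 kg·m/s

Since Δp_min ∝ 1/Δx, when Δx is increased to 20 times its original value, Δp_min decreases to 1/20 of its original value.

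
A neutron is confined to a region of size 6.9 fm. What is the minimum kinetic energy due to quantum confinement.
108.807 keV

Using the uncertainty principle:

1. Position uncertainty: Δx ≈ 6.900e-15 m
2. Minimum momentum uncertainty: Δp = ℏ/(2Δx) = 7.642e-21 kg·m/s
3. Minimum kinetic energy:
   KE = (Δp)²/(2m) = (7.642e-21)²/(2 × 1.675e-27 kg)
   KE = 1.743e-14 J = 108.807 keV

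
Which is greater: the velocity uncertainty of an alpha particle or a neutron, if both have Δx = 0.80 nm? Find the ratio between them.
The neutron has the larger minimum velocity uncertainty, by a ratio of 4.0.

For both particles, Δp_min = ℏ/(2Δx) = 6.591e-26 kg·m/s (same for both).

The velocity uncertainty is Δv = Δp/m:
- alpha particle: Δv = 6.591e-26 / 6.645e-27 = 9.919e+00 m/s = 9.919 m/s
- neutron: Δv = 6.591e-26 / 1.675e-27 = 3.935e+01 m/s = 39.351 m/s

Ratio: 3.935e+01 / 9.919e+00 = 4.0

The lighter particle has larger velocity uncertainty because Δv ∝ 1/m.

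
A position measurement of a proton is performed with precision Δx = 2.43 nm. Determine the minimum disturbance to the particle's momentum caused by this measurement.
2.170 × 10^-26 kg·m/s

The uncertainty principle implies that measuring position disturbs momentum:
ΔxΔp ≥ ℏ/2

When we measure position with precision Δx, we necessarily introduce a momentum uncertainty:
Δp ≥ ℏ/(2Δx)
Δp_min = (1.055e-34 J·s) / (2 × 2.430e-09 m)
Δp_min = 2.170e-26 kg·m/s

The more precisely we measure position, the greater the momentum disturbance.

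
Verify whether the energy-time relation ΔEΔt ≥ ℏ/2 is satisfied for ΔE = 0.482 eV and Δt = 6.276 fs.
Yes, it satisfies the uncertainty relation.

Calculate the product ΔEΔt:
ΔE = 0.482 eV = 7.722e-20 J
ΔEΔt = (7.722e-20 J) × (6.276e-15 s)
ΔEΔt = 4.847e-34 J·s

Compare to the minimum allowed value ℏ/2:
ℏ/2 = 5.273e-35 J·s

Since ΔEΔt = 4.847e-34 J·s ≥ 5.273e-35 J·s = ℏ/2,
this satisfies the uncertainty relation.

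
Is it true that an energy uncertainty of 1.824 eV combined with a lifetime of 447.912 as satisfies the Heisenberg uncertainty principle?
Yes, it satisfies the uncertainty relation.

Calculate the product ΔEΔt:
ΔE = 1.824 eV = 2.922e-19 J
ΔEΔt = (2.922e-19 J) × (4.479e-16 s)
ΔEΔt = 1.309e-34 J·s

Compare to the minimum allowed value ℏ/2:
ℏ/2 = 5.273e-35 J·s

Since ΔEΔt = 1.309e-34 J·s ≥ 5.273e-35 J·s = ℏ/2,
this satisfies the uncertainty relation.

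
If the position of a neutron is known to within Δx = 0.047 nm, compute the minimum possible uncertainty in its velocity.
669.811 m/s

Using the Heisenberg uncertainty principle and Δp = mΔv:
ΔxΔp ≥ ℏ/2
Δx(mΔv) ≥ ℏ/2

The minimum uncertainty in velocity is:
Δv_min = ℏ/(2mΔx)
Δv_min = (1.055e-34 J·s) / (2 × 1.675e-27 kg × 4.700e-11 m)
Δv_min = 6.698e+02 m/s = 669.811 m/s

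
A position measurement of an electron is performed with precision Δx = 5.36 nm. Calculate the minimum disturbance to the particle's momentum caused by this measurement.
9.837 × 10^-27 kg·m/s

The uncertainty principle implies that measuring position disturbs momentum:
ΔxΔp ≥ ℏ/2

When we measure position with precision Δx, we necessarily introduce a momentum uncertainty:
Δp ≥ ℏ/(2Δx)
Δp_min = (1.055e-34 J·s) / (2 × 5.360e-09 m)
Δp_min = 9.837e-27 kg·m/s

The more precisely we measure position, the greater the momentum disturbance.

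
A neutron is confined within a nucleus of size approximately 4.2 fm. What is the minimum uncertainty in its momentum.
1.255 × 10^-20 kg·m/s

Using the Heisenberg uncertainty principle:
ΔxΔp ≥ ℏ/2

With Δx ≈ L = 4.200e-15 m (the confinement size):
Δp_min = ℏ/(2Δx)
Δp_min = (1.055e-34 J·s) / (2 × 4.200e-15 m)
Δp_min = 1.255e-20 kg·m/s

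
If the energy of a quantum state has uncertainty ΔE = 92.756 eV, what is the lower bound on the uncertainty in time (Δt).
3.548 as

Using the energy-time uncertainty principle:
ΔEΔt ≥ ℏ/2

The minimum uncertainty in time is:
Δt_min = ℏ/(2ΔE)
Δt_min = (1.055e-34 J·s) / (2 × 1.486e-17 J)
Δt_min = 3.548e-18 s = 3.548 as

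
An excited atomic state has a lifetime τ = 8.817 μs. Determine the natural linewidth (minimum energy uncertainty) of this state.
37.326 peV

Using the energy-time uncertainty principle:
ΔEΔt ≥ ℏ/2

The lifetime τ represents the time uncertainty Δt.
The natural linewidth (minimum energy uncertainty) is:

ΔE = ℏ/(2τ)
ΔE = (1.055e-34 J·s) / (2 × 8.817e-06 s)
ΔE = 5.980e-30 J = 37.326 peV

This natural linewidth limits the precision of spectroscopic measurements.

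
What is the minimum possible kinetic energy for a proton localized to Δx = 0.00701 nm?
105.565 meV

Localizing a particle requires giving it sufficient momentum uncertainty:

1. From uncertainty principle: Δp ≥ ℏ/(2Δx)
   Δp_min = (1.055e-34 J·s) / (2 × 7.010e-12 m)
   Δp_min = 7.522e-24 kg·m/s

2. This momentum uncertainty corresponds to kinetic energy:
   KE ≈ (Δp)²/(2m) = (7.522e-24)²/(2 × 1.673e-27 kg)
   KE = 1.691e-20 J = 105.565 meV

Tighter localization requires more energy.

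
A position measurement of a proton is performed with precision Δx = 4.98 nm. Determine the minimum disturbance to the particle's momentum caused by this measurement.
1.059 × 10^-26 kg·m/s

The uncertainty principle implies that measuring position disturbs momentum:
ΔxΔp ≥ ℏ/2

When we measure position with precision Δx, we necessarily introduce a momentum uncertainty:
Δp ≥ ℏ/(2Δx)
Δp_min = (1.055e-34 J·s) / (2 × 4.980e-09 m)
Δp_min = 1.059e-26 kg·m/s

The more precisely we measure position, the greater the momentum disturbance.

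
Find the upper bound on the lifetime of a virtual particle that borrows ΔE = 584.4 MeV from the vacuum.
5.632 × 10^-25 s

Using the energy-time uncertainty principle:
ΔEΔt ≥ ℏ/2

For a virtual particle borrowing energy ΔE, the maximum lifetime is:
Δt_max = ℏ/(2ΔE)

Converting energy:
ΔE = 584.4 MeV = 9.363e-11 J

Δt_max = (1.055e-34 J·s) / (2 × 9.363e-11 J)
Δt_max = 5.632e-25 s = 5.632 × 10^-25 s

Virtual particles with higher borrowed energy exist for shorter times.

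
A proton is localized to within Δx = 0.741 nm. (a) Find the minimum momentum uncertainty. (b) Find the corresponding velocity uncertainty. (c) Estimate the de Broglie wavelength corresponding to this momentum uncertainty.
(a) Δp_min = 7.116 × 10^-26 kg·m/s
(b) Δv_min = 42.543 m/s
(c) λ_dB = 9.312 nm

Step-by-step:

(a) From the uncertainty principle:
Δp_min = ℏ/(2Δx) = (1.055e-34 J·s)/(2 × 7.410e-10 m) = 7.116e-26 kg·m/s

(b) The velocity uncertainty:
Δv = Δp/m = (7.116e-26 kg·m/s)/(1.673e-27 kg) = 4.254e+01 m/s = 42.543 m/s

(c) The de Broglie wavelength for this momentum:
λ = h/p = (6.626e-34 J·s)/(7.116e-26 kg·m/s) = 9.312e-09 m = 9.312 nm

Note: The de Broglie wavelength is comparable to the localization size, as expected from wave-particle duality.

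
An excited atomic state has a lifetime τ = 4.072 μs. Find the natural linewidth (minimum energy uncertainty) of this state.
80.822 peV

Using the energy-time uncertainty principle:
ΔEΔt ≥ ℏ/2

The lifetime τ represents the time uncertainty Δt.
The natural linewidth (minimum energy uncertainty) is:

ΔE = ℏ/(2τ)
ΔE = (1.055e-34 J·s) / (2 × 4.072e-06 s)
ΔE = 1.295e-29 J = 80.822 peV

This natural linewidth limits the precision of spectroscopic measurements.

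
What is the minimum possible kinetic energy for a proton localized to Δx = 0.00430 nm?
280.555 meV

Localizing a particle requires giving it sufficient momentum uncertainty:

1. From uncertainty principle: Δp ≥ ℏ/(2Δx)
   Δp_min = (1.055e-34 J·s) / (2 × 4.300e-12 m)
   Δp_min = 1.226e-23 kg·m/s

2. This momentum uncertainty corresponds to kinetic energy:
   KE ≈ (Δp)²/(2m) = (1.226e-23)²/(2 × 1.673e-27 kg)
   KE = 4.495e-20 J = 280.555 meV

Tighter localization requires more energy.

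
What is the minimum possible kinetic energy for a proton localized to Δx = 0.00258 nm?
779.318 meV

Localizing a particle requires giving it sufficient momentum uncertainty:

1. From uncertainty principle: Δp ≥ ℏ/(2Δx)
   Δp_min = (1.055e-34 J·s) / (2 × 2.580e-12 m)
   Δp_min = 2.044e-23 kg·m/s

2. This momentum uncertainty corresponds to kinetic energy:
   KE ≈ (Δp)²/(2m) = (2.044e-23)²/(2 × 1.673e-27 kg)
   KE = 1.249e-19 J = 779.318 meV

Tighter localization requires more energy.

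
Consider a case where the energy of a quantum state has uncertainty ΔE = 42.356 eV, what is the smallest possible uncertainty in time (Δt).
7.770 as

Using the energy-time uncertainty principle:
ΔEΔt ≥ ℏ/2

The minimum uncertainty in time is:
Δt_min = ℏ/(2ΔE)
Δt_min = (1.055e-34 J·s) / (2 × 6.786e-18 J)
Δt_min = 7.770e-18 s = 7.770 as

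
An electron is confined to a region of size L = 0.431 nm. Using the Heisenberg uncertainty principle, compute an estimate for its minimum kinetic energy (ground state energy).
51.275 meV

Using the uncertainty principle to estimate ground state energy:

1. The position uncertainty is approximately the confinement size:
   Δx ≈ L = 4.310e-10 m

2. From ΔxΔp ≥ ℏ/2, the minimum momentum uncertainty is:
   Δp ≈ ℏ/(2L) = 1.223e-25 kg·m/s

3. The kinetic energy is approximately:
   KE ≈ (Δp)²/(2m) = (1.223e-25)²/(2 × 9.109e-31 kg)
   KE ≈ 8.215e-21 J = 51.275 meV

This is an order-of-magnitude estimate of the ground state energy.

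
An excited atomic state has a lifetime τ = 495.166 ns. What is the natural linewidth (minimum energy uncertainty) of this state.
664.638 peV

Using the energy-time uncertainty principle:
ΔEΔt ≥ ℏ/2

The lifetime τ represents the time uncertainty Δt.
The natural linewidth (minimum energy uncertainty) is:

ΔE = ℏ/(2τ)
ΔE = (1.055e-34 J·s) / (2 × 4.952e-07 s)
ΔE = 1.065e-28 J = 664.638 peV

This natural linewidth limits the precision of spectroscopic measurements.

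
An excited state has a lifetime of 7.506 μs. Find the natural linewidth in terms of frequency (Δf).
10.602 kHz

Using the energy-time uncertainty principle and E = hf:
ΔEΔt ≥ ℏ/2
hΔf·Δt ≥ ℏ/2

The minimum frequency uncertainty is:
Δf = ℏ/(2hτ) = 1/(4πτ)
Δf = 1/(4π × 7.506e-06 s)
Δf = 1.060e+04 Hz = 10.602 kHz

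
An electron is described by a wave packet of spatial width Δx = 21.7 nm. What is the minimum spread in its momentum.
2.430 × 10^-27 kg·m/s

For a wave packet, the spatial width Δx and momentum spread Δp are related by the uncertainty principle:
ΔxΔp ≥ ℏ/2

The minimum momentum spread is:
Δp_min = ℏ/(2Δx)
Δp_min = (1.055e-34 J·s) / (2 × 2.170e-08 m)
Δp_min = 2.430e-27 kg·m/s

A wave packet cannot have both a well-defined position and well-defined momentum.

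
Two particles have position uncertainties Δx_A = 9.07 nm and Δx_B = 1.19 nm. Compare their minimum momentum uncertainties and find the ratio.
Particle B has the larger minimum momentum uncertainty, by a factor of 7.62.

For each particle, the minimum momentum uncertainty is Δp_min = ℏ/(2Δx):

Particle A: Δp_A = ℏ/(2×9.070e-09 m) = 5.814e-27 kg·m/s
Particle B: Δp_B = ℏ/(2×1.190e-09 m) = 4.431e-26 kg·m/s

Ratio: Δp_B/Δp_A = 7.62

Since Δp_min ∝ 1/Δx, the particle with smaller position uncertainty (B) has larger momentum uncertainty.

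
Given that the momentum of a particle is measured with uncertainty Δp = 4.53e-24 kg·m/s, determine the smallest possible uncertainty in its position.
11.640 pm

Using the Heisenberg uncertainty principle:
ΔxΔp ≥ ℏ/2

The minimum uncertainty in position is:
Δx_min = ℏ/(2Δp)
Δx_min = (1.055e-34 J·s) / (2 × 4.530e-24 kg·m/s)
Δx_min = 1.164e-11 m = 11.640 pm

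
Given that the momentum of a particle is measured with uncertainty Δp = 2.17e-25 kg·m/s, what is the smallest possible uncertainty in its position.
242.989 pm

Using the Heisenberg uncertainty principle:
ΔxΔp ≥ ℏ/2

The minimum uncertainty in position is:
Δx_min = ℏ/(2Δp)
Δx_min = (1.055e-34 J·s) / (2 × 2.170e-25 kg·m/s)
Δx_min = 2.430e-10 m = 242.989 pm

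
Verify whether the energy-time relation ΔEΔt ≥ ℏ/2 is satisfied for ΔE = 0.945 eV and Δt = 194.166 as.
No, it violates the uncertainty relation.

Calculate the product ΔEΔt:
ΔE = 0.945 eV = 1.514e-19 J
ΔEΔt = (1.514e-19 J) × (1.942e-16 s)
ΔEΔt = 2.940e-35 J·s

Compare to the minimum allowed value ℏ/2:
ℏ/2 = 5.273e-35 J·s

Since ΔEΔt = 2.940e-35 J·s < 5.273e-35 J·s = ℏ/2,
this violates the uncertainty relation.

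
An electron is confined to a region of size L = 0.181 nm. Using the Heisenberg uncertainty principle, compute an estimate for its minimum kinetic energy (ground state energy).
290.741 meV

Using the uncertainty principle to estimate ground state energy:

1. The position uncertainty is approximately the confinement size:
   Δx ≈ L = 1.810e-10 m

2. From ΔxΔp ≥ ℏ/2, the minimum momentum uncertainty is:
   Δp ≈ ℏ/(2L) = 2.913e-25 kg·m/s

3. The kinetic energy is approximately:
   KE ≈ (Δp)²/(2m) = (2.913e-25)²/(2 × 9.109e-31 kg)
   KE ≈ 4.658e-20 J = 290.741 meV

This is an order-of-magnitude estimate of the ground state energy.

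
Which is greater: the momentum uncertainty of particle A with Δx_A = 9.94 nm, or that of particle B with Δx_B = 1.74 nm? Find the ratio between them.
Particle B has the larger minimum momentum uncertainty, by a factor of 5.71.

For each particle, the minimum momentum uncertainty is Δp_min = ℏ/(2Δx):

Particle A: Δp_A = ℏ/(2×9.940e-09 m) = 5.305e-27 kg·m/s
Particle B: Δp_B = ℏ/(2×1.740e-09 m) = 3.030e-26 kg·m/s

Ratio: Δp_B/Δp_A = 5.71

Since Δp_min ∝ 1/Δx, the particle with smaller position uncertainty (B) has larger momentum uncertainty.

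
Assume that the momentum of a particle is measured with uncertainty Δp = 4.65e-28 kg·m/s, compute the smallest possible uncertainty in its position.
113.395 nm

Using the Heisenberg uncertainty principle:
ΔxΔp ≥ ℏ/2

The minimum uncertainty in position is:
Δx_min = ℏ/(2Δp)
Δx_min = (1.055e-34 J·s) / (2 × 4.650e-28 kg·m/s)
Δx_min = 1.134e-07 m = 113.395 nm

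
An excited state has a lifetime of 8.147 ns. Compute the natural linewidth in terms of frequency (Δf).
9.768 MHz

Using the energy-time uncertainty principle and E = hf:
ΔEΔt ≥ ℏ/2
hΔf·Δt ≥ ℏ/2

The minimum frequency uncertainty is:
Δf = ℏ/(2hτ) = 1/(4πτ)
Δf = 1/(4π × 8.147e-09 s)
Δf = 9.768e+06 Hz = 9.768 MHz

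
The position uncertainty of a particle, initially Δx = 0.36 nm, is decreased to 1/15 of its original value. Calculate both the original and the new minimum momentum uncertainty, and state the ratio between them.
Original Δp_min = 1.465 × 10^-25 kg·m/s; new Δp'_min = 2.197 × 10^-24 kg·m/s; ratio Δp'_min/Δp_min = 15.

From the uncertainty principle ΔxΔp ≥ ℏ/2, the minimum momentum uncertainty is Δp_min = ℏ/(2Δx).

Original (Δx = 0.36 nm = 3.600e-10 m):
Δp_min = (1.055e-34 J·s)/(2 × 3.600e-10 m) = 1.465e-25 kg·m/s

When Δx → (1/15)Δx:
Δp'_min = ℏ/(2 × (1/15)Δx) = 15 × ℏ/(2Δx) = 15 × Δp_min
Δp'_min = 15 × 1.465e-25 kg·m/s = 2.197e-24 kg·m/s

Since Δp_min ∝ 1/Δx, when Δx is decreased to 1/15 of its original value, Δp_min increases to 15 times its original value.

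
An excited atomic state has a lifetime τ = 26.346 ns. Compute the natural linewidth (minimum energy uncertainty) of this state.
12.492 neV

Using the energy-time uncertainty principle:
ΔEΔt ≥ ℏ/2

The lifetime τ represents the time uncertainty Δt.
The natural linewidth (minimum energy uncertainty) is:

ΔE = ℏ/(2τ)
ΔE = (1.055e-34 J·s) / (2 × 2.635e-08 s)
ΔE = 2.001e-27 J = 12.492 neV

This natural linewidth limits the precision of spectroscopic measurements.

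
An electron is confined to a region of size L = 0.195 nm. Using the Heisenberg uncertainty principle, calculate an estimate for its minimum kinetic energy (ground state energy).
250.492 meV

Using the uncertainty principle to estimate ground state energy:

1. The position uncertainty is approximately the confinement size:
   Δx ≈ L = 1.950e-10 m

2. From ΔxΔp ≥ ℏ/2, the minimum momentum uncertainty is:
   Δp ≈ ℏ/(2L) = 2.704e-25 kg·m/s

3. The kinetic energy is approximately:
   KE ≈ (Δp)²/(2m) = (2.704e-25)²/(2 × 9.109e-31 kg)
   KE ≈ 4.013e-20 J = 250.492 meV

This is an order-of-magnitude estimate of the ground state energy.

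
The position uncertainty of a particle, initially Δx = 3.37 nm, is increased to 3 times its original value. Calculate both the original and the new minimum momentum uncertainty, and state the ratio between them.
Original Δp_min = 1.565 × 10^-26 kg·m/s; new Δp'_min = 5.215 × 10^-27 kg·m/s; ratio Δp'_min/Δp_min = 1/3.

From the uncertainty principle ΔxΔp ≥ ℏ/2, the minimum momentum uncertainty is Δp_min = ℏ/(2Δx).

Original (Δx = 3.37 nm = 3.370e-09 m):
Δp_min = (1.055e-34 J·s)/(2 × 3.370e-09 m) = 1.565e-26 kg·m/s

When Δx → 3Δx:
Δp'_min = ℏ/(2 × 3Δx) = (1/3) × ℏ/(2Δx) = (1/3) × Δp_min
Δp'_min = 1/3 × 1.565e-26 kg·m/s = 5.215e-27 kg·m/s

Since Δp_min ∝ 1/Δx, when Δx is increased to 3 times its original value, Δp_min decreases to 1/3 of its original value.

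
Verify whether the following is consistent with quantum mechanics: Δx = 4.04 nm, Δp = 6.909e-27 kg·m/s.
No, it violates the uncertainty principle (impossible measurement).

Calculate the product ΔxΔp:
ΔxΔp = (4.040e-09 m) × (6.909e-27 kg·m/s)
ΔxΔp = 2.791e-35 J·s

Compare to the minimum allowed value ℏ/2:
ℏ/2 = 5.273e-35 J·s

Since ΔxΔp = 2.791e-35 J·s < 5.273e-35 J·s = ℏ/2,
the measurement violates the uncertainty principle.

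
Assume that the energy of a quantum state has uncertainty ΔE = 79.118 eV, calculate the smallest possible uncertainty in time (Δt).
4.160 as

Using the energy-time uncertainty principle:
ΔEΔt ≥ ℏ/2

The minimum uncertainty in time is:
Δt_min = ℏ/(2ΔE)
Δt_min = (1.055e-34 J·s) / (2 × 1.268e-17 J)
Δt_min = 4.160e-18 s = 4.160 as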